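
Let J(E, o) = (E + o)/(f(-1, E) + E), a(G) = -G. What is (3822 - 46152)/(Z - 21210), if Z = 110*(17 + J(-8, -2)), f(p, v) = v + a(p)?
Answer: 747/340 ≈ 2.1971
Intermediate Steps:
f(p, v) = v - p
J(E, o) = (E + o)/(1 + 2*E) (J(E, o) = (E + o)/((E - 1*(-1)) + E) = (E + o)/((E + 1) + E) = (E + o)/((1 + E) + E) = (E + o)/(1 + 2*E))
Z = 5830/3 (Z = 110*(17 + (-8 - 2)/(1 + 2*(-8))) = 110*(17 - 10/(1 - 16)) = 110*(17 - 10/(-15)) = 110*(17 - 1/15*(-10)) = 110*(17 + 2/3) = 110*(53/3) = 5830/3 ≈ 1943.3)
(3822 - 46152)/(Z - 21210) = (3822 - 46152)/(5830/3 - 21210) = -42330/(-57800/3) = -42330*(-3/57800) = 747/340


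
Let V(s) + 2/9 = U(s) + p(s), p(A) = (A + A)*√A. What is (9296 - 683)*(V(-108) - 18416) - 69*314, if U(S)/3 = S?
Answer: -161431200 - 11162448*I*√3 ≈ -1.6143e+8 - 1.9334e+7*I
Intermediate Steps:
p(A) = 2*A^(3/2) (p(A) = (2*A)*√A = 2*A^(3/2))
U(S) = 3*S
V(s) = -2/9 + 2*s^(3/2) + 3*s (V(s) = -2/9 + (3*s + 2*s^(3/2)) = -2/9 + (2*s^(3/2) + 3*s) = -2/9 + 2*s^(3/2) + 3*s)
(9296 - 683)*(V(-108) - 18416) - 69*314 = (9296 - 683)*((-2/9 + 2*(-108)^(3/2) + 3*(-108)) - 18416) - 69*314 = 8613*((-2/9 + 2*(-648*I*√3) - 324) - 18416) - 1*21666 = 8613*((-2/9 - 1296*I*√3 - 324) - 18416) - 21666 = 8613*((-2918/9 - 1296*I*√3) - 18416) - 21666 = 8613*(-168662/9 - 1296*I*√3) - 21666 = (-161409534 - 11162448*I*√3) - 21666 = -161431200 - 11162448*I*√3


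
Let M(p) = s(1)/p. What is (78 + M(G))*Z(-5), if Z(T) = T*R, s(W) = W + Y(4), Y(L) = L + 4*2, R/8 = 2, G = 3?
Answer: -19760/3 ≈ -6586.7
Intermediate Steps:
R = 16 (R = 8*2 = 16)
Y(L) = 8 + L (Y(L) = L + 8 = 8 + L)
s(W) = 12 + W (s(W) = W + (8 + 4) = W + 12 = 12 + W)
M(p) = 13/p (M(p) = (12 + 1)/p = 13/p)
Z(T) = 16*T (Z(T) = T*16 = 16*T)
(78 + M(G))*Z(-5) = (78 + 13/3)*(16*(-5)) = (78 + 13*(1/3))*(-80) = (78 + 13/3)*(-80) = (247/3)*(-80) = -19760/3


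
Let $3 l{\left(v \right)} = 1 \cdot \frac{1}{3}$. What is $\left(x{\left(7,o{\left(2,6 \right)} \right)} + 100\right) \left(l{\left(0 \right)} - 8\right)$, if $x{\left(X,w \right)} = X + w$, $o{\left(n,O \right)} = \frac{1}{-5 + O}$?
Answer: $-852$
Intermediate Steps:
$l{\left(v \right)} = \frac{1}{9}$ ($l{\left(v \right)} = \frac{1 \cdot \frac{1}{3}}{3} = \frac{1}{3} \cdot \frac{1}{3} = \frac{1}{9}$)
$\left(x{\left(7,o{\left(2,6 \right)} \right)} + 100\right) \left(l{\left(0 \right)} - 8\right) = \left(\left(7 + \frac{1}{-5 + 6}\right) + 100\right) \left(\frac{1}{9} - 8\right) = \left(\left(7 + 1^{-1}\right) + 100\right) \left(\frac{1}{9} - 8\right) = \left(\left(7 + 1\right) + 100\right) \left(- \frac{71}{9}\right) = \left(8 + 100\right) \left(- \frac{71}{9}\right) = 108 \left(- \frac{71}{9}\right) = -852$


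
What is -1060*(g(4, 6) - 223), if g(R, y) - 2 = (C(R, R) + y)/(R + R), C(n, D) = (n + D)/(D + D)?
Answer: 466665/2 ≈ 2.3333e+5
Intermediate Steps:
C(n, D) = (D + n)/(2*D) (C(n, D) = (D + n)/((2*D)) = (D + n)*(1/(2*D)) = (D + n)/(2*D))
g(R, y) = 2 + (1 + y)/(2*R) (g(R, y) = 2 + ((R + R)/(2*R) + y)/(R + R) = 2 + ((2*R)/(2*R) + y)/((2*R)) = 2 + (1 + y)*(1/(2*R)) = 2 + (1 + y)/(2*R))
-1060*(g(4, 6) - 223) = -1060*((½)*(1 + 6 + 4*4)/4 - 223) = -1060*((½)*(¼)*(1 + 6 + 16) - 223) = -1060*((½)*(¼)*23 - 223) = -1060*(23/8 - 223) = -1060*(-1761/8) = 466665/2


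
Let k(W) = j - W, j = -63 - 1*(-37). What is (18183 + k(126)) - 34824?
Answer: -16793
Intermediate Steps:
j = -26 (j = -63 + 37 = -26)
k(W) = -26 - W
(18183 + k(126)) - 34824 = (18183 + (-26 - 1*126)) - 34824 = (18183 + (-26 - 126)) - 34824 = (18183 - 152) - 34824 = 18031 - 34824 = -16793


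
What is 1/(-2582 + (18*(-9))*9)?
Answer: -1/4040 ≈ -0.00024752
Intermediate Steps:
1/(-2582 + (18*(-9))*9) = 1/(-2582 - 162*9) = 1/(-2582 - 1458) = 1/(-4040) = -1/4040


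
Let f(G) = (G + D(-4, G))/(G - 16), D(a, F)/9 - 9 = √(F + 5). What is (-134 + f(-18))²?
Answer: 5333527/289 + 41571*I*√13/578 ≈ 18455.0 + 259.32*I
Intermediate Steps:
D(a, F) = 81 + 9*√(5 + F) (D(a, F) = 81 + 9*√(F + 5) = 81 + 9*√(5 + F))
f(G) = (81 + G + 9*√(5 + G))/(-16 + G) (f(G) = (G + (81 + 9*√(5 + G)))/(G - 16) = (81 + G + 9*√(5 + G))/(-16 + G))
(-134 + f(-18))² = (-134 + (81 - 18 + 9*√(5 - 18))/(-16 - 18))² = (-134 + (81 - 18 + 9*√(-13))/(-34))² = (-134 - (81 - 18 + 9*(I*√13))/34)² = (-134 - (81 - 18 + 9*I*√13)/34)² = (-134 - (63 + 9*I*√13)/34)² = (-134 + (-63/34 - 9*I*√13/34))² = (-4619/34 - 9*I*√13/34)²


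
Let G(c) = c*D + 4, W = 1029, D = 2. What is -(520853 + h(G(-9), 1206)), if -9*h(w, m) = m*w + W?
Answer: -1567844/3 ≈ -5.2261e+5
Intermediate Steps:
G(c) = 4 + 2*c (G(c) = c*2 + 4 = 2*c + 4 = 4 + 2*c)
h(w, m) = -343/3 - m*w/9 (h(w, m) = -(m*w + 1029)/9 = -(1029 + m*w)/9 = -343/3 - m*w/9)
-(520853 + h(G(-9), 1206)) = -(520853 + (-343/3 - 1/9*1206*(4 + 2*(-9)))) = -(520853 + (-343/3 - 1/9*1206*(4 - 18))) = -(520853 + (-343/3 - 1/9*1206*(-14))) = -(520853 + (-343/3 + 1876)) = -(520853 + 5285/3) = -1*1567844/3 = -1567844/3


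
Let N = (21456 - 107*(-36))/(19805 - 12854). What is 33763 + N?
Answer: 78237307/2317 ≈ 33767.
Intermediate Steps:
N = 8436/2317 (N = (21456 + 3852)/6951 = 25308*(1/6951) = 8436/2317 ≈ 3.6409)
33763 + N = 33763 + 8436/2317 = 78237307/2317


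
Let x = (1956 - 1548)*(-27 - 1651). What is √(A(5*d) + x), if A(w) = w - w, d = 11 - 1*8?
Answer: 4*I*√42789 ≈ 827.42*I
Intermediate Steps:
d = 3 (d = 11 - 8 = 3)
A(w) = 0
x = -684624 (x = 408*(-1678) = -684624)
√(A(5*d) + x) = √(0 - 684624) = √(-684624) = 4*I*√42789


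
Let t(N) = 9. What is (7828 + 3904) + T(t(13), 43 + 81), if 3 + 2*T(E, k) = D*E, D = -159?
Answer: 11015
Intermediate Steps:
T(E, k) = -3/2 - 159*E/2 (T(E, k) = -3/2 + (-159*E)/2 = -3/2 - 159*E/2)
(7828 + 3904) + T(t(13), 43 + 81) = (7828 + 3904) + (-3/2 - 159/2*9) = 11732 + (-3/2 - 1431/2) = 11732 - 717 = 11015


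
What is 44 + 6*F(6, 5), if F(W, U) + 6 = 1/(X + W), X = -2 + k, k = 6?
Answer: 43/5 ≈ 8.6000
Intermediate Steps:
X = 4 (X = -2 + 6 = 4)
F(W, U) = -6 + 1/(4 + W)
44 + 6*F(6, 5) = 44 + 6*((-23 - 6*6)/(4 + 6)) = 44 + 6*((-23 - 36)/10) = 44 + 6*((⅒)*(-59)) = 44 + 6*(-59/10) = 44 - 177/5 = 43/5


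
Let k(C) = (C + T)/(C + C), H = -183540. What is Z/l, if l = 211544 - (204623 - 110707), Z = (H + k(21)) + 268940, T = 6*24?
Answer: 1195655/1646792 ≈ 0.72605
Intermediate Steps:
T = 144
k(C) = (144 + C)/(2*C) (k(C) = (C + 144)/(C + C) = (144 + C)/((2*C)) = (144 + C)*(1/(2*C)) = (144 + C)/(2*C))
Z = 1195655/14 (Z = (-183540 + (½)*(144 + 21)/21) + 268940 = (-183540 + (½)*(1/21)*165) + 268940 = (-183540 + 55/14) + 268940 = -2569505/14 + 268940 = 1195655/14 ≈ 85404.)
l = 117628 (l = 211544 - 1*93916 = 211544 - 93916 = 117628)
Z/l = (1195655/14)/117628 = (1195655/14)*(1/117628) = 1195655/1646792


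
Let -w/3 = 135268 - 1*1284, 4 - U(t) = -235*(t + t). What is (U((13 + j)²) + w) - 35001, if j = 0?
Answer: -357519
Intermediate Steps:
U(t) = 4 + 470*t (U(t) = 4 - (-235)*(t + t) = 4 - (-235)*2*t = 4 - (-470)*t = 4 + 470*t)
w = -401952 (w = -3*(135268 - 1*1284) = -3*(135268 - 1284) = -3*133984 = -401952)
(U((13 + j)²) + w) - 35001 = ((4 + 470*(13 + 0)²) - 401952) - 35001 = ((4 + 470*13²) - 401952) - 35001 = ((4 + 470*169) - 401952) - 35001 = ((4 + 79430) - 401952) - 35001 = (79434 - 401952) - 35001 = -322518 - 35001 = -357519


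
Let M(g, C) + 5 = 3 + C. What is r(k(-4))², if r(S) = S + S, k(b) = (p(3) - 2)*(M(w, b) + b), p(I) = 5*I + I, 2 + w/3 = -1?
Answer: 102400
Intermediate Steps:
w = -9 (w = -6 + 3*(-1) = -6 - 3 = -9)
p(I) = 6*I
M(g, C) = -2 + C (M(g, C) = -5 + (3 + C) = -2 + C)
k(b) = -32 + 32*b (k(b) = (6*3 - 2)*((-2 + b) + b) = (18 - 2)*(-2 + 2*b) = 16*(-2 + 2*b) = -32 + 32*b)
r(S) = 2*S
r(k(-4))² = (2*(-32 + 32*(-4)))² = (2*(-32 - 128))² = (2*(-160))² = (-320)² = 102400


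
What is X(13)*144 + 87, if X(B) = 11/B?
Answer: 2715/13 ≈ 208.85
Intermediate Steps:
X(13)*144 + 87 = (11/13)*144 + 87 = 1584/13 + 87 = 2715/13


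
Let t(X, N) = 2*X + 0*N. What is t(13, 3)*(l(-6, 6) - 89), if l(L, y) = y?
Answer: -2158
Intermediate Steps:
t(X, N) = 2*X (t(X, N) = 2*X + 0 = 2*X)
t(13, 3)*(l(-6, 6) - 89) = (2*13)*(6 - 89) = 26*(-83) = -2158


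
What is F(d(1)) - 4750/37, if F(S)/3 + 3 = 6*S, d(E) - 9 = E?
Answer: 1577/37 ≈ 42.622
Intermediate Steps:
d(E) = 9 + E
F(S) = -9 + 18*S (F(S) = -9 + 3*(6*S) = -9 + 18*S)
F(d(1)) - 4750/37 = (-9 + 18*(9 + 1)) - 4750/37 = (-9 + 18*10) - 4750/37 = (-9 + 180) - 38*125/37 = 171 - 4750/37 = 1577/37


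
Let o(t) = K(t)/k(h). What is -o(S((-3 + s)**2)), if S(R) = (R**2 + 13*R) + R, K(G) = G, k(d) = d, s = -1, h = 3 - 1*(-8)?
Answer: -480/11 ≈ -43.636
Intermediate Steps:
h = 11 (h = 3 + 8 = 11)
S(R) = R**2 + 14*R
o(t) = t/11
-o(S((-3 + s)**2)) = -(-3 - 1)**2*(14 + (-3 - 1)**2)/11 = -(-4)**2*(14 + (-4)**2)/11 = -16*(14 + 16)/11 = -16*30/11 = -480/11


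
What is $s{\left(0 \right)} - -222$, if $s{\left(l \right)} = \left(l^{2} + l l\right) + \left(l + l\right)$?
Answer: $222$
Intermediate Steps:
$s{\left(l \right)} = 2 l + 2 l^{2}$ ($s{\left(l \right)} = \left(l^{2} + l^{2}\right) + 2 l = 2 l^{2} + 2 l = 2 l + 2 l^{2}$)
$s{\left(0 \right)} - -222 = 2 \cdot 0 \left(1 + 0\right) - -222 = 2 \cdot 0 \cdot 1 + 222 = 0 + 222 = 222$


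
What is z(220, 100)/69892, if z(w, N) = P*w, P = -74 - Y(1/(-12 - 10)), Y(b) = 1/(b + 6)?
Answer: -534380/2288963 ≈ -0.23346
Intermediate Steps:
Y(b) = 1/(6 + b)
P = -9716/131 (P = -74 - 1/(6 + 1/(-12 - 10)) = -74 - 1/(6 + 1/(-22)) = -74 - 1/(6 - 1/22) = -74 - 1/131/22 = -74 - 1*22/131 = -74 - 22/131 = -9716/131 ≈ -74.168)
z(w, N) = -9716*w/131
z(220, 100)/69892 = -9716/131*220/69892 = -2137520/131*1/69892 = -534380/2288963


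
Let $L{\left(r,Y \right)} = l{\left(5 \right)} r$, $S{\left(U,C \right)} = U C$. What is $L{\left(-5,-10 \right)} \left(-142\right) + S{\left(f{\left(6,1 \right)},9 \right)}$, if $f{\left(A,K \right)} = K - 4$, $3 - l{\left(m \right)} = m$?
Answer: $-1447$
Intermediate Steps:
$l{\left(m \right)} = 3 - m$
$f{\left(A,K \right)} = -4 + K$ ($f{\left(A,K \right)} = K - 4 = -4 + K$)
$S{\left(U,C \right)} = C U$
$L{\left(r,Y \right)} = - 2 r$ ($L{\left(r,Y \right)} = \left(3 - 5\right) r = - 2 r$)
$L{\left(-5,-10 \right)} \left(-142\right) + S{\left(f{\left(6,1 \right)},9 \right)} = \left(-2\right) \left(-5\right) \left(-142\right) + 9 \left(-4 + 1\right) = 10 \left(-142\right) + 9 \left(-3\right) = -1420 - 27 = -1447$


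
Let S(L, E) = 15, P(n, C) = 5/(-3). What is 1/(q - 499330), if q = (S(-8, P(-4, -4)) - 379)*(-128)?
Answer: -1/452738 ≈ -2.2088e-6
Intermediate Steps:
P(n, C) = -5/3 (P(n, C) = 5*(-1/3) = -5/3)
q = 46592 (q = (15 - 379)*(-128) = -364*(-128) = 46592)
1/(q - 499330) = 1/(46592 - 499330) = 1/(-452738) = -1/452738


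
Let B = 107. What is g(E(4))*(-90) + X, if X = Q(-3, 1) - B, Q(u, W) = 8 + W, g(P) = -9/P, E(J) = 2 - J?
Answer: -503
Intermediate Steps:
X = -98 (X = (8 + 1) - 1*107 = 9 - 107 = -98)
g(E(4))*(-90) + X = -9/(2 - 1*4)*(-90) - 98 = -9/(2 - 4)*(-90) - 98 = -9/(-2)*(-90) - 98 = -9*(-½)*(-90) - 98 = (9/2)*(-90) - 98 = -405 - 98 = -503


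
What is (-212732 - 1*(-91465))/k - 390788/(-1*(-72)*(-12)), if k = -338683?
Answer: 33114506723/73155528 ≈ 452.66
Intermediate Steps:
(-212732 - 1*(-91465))/k - 390788/(-1*(-72)*(-12)) = (-212732 - 1*(-91465))/(-338683) - 390788/(-1*(-72)*(-12)) = (-212732 + 91465)*(-1/338683) - 390788/(72*(-12)) = -121267*(-1/338683) - 390788/(-864) = 121267/338683 - 390788*(-1/864) = 121267/338683 + 97697/216 = 33114506723/73155528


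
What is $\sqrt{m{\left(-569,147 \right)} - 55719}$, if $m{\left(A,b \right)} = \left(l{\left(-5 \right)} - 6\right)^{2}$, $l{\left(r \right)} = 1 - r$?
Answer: $3 i \sqrt{6191} \approx 236.05 i$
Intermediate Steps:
$m{\left(A,b \right)} = 0$ ($m{\left(A,b \right)} = \left(\left(1 - -5\right) - 6\right)^{2} = \left(\left(1 + 5\right) - 6\right)^{2} = \left(6 - 6\right)^{2} = 0^{2} = 0$)
$\sqrt{m{\left(-569,147 \right)} - 55719} = \sqrt{0 - 55719} = \sqrt{-55719} = 3 i \sqrt{6191}$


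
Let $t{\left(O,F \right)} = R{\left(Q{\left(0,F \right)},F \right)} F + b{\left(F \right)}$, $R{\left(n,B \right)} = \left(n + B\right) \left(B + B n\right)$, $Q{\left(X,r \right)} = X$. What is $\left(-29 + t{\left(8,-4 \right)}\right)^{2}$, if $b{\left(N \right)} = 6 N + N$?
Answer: $14641$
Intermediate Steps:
$b{\left(N \right)} = 7 N$
$R{\left(n,B \right)} = \left(B + n\right) \left(B + B n\right)$
$t{\left(O,F \right)} = F^{3} + 7 F$ ($t{\left(O,F \right)} = F \left(F + 0 + 0^{2} + F 0\right) F + 7 F = F \left(F + 0 + 0 + 0\right) F + 7 F = F F F + 7 F = F^{2} F + 7 F = F^{3} + 7 F$)
$\left(-29 + t{\left(8,-4 \right)}\right)^{2} = \left(-29 - 4 \left(7 + \left(-4\right)^{2}\right)\right)^{2} = \left(-29 - 4 \left(7 + 16\right)\right)^{2} = \left(-29 - 92\right)^{2} = \left(-121\right)^{2} = 14641$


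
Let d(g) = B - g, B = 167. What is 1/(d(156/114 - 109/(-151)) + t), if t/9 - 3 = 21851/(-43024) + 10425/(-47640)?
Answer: 49004034832/9083846196695 ≈ 0.0053946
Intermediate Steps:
d(g) = 167 - g
t = 349461243/17080528 (t = 27 + 9*(21851/(-43024) + 10425/(-47640)) = 27 + 9*(21851*(-1/43024) + 10425*(-1/47640)) = 27 + 9*(-21851/43024 - 695/3176) = 27 + 9*(-12412557/17080528) = 27 - 111713013/17080528 = 349461243/17080528 ≈ 20.460)
1/(d(156/114 - 109/(-151)) + t) = 1/((167 - (156/114 - 109/(-151))) + 349461243/17080528) = 1/((167 - (156*(1/114) - 109*(-1/151))) + 349461243/17080528) = 1/((167 - (26/19 + 109/151)) + 349461243/17080528) = 1/((167 - 1*5997/2869) + 349461243/17080528) = 1/((167 - 5997/2869) + 349461243/17080528) = 1/(473126/2869 + 349461243/17080528) = 1/(9083846196695/49004034832) = 49004034832/9083846196695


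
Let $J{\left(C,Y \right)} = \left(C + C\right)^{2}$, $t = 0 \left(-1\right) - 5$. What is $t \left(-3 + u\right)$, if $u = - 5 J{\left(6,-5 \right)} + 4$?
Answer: $3595$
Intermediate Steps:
$t = -5$ ($t = 0 - 5 = -5$)
$J{\left(C,Y \right)} = 4 C^{2}$ ($J{\left(C,Y \right)} = \left(2 C\right)^{2} = 4 C^{2}$)
$u = -716$ ($u = - 5 \cdot 4 \cdot 6^{2} + 4 = - 5 \cdot 4 \cdot 36 + 4 = \left(-5\right) 144 + 4 = -720 + 4 = -716$)
$t \left(-3 + u\right) = - 5 \left(-3 - 716\right) = \left(-5\right) \left(-719\right) = 3595$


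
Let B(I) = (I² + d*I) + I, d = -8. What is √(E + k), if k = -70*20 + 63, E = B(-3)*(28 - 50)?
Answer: I*√1997 ≈ 44.688*I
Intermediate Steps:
B(I) = I² - 7*I (B(I) = (I² - 8*I) + I = I² - 7*I)
E = -660 (E = (-3*(-7 - 3))*(28 - 50) = -3*(-10)*(-22) = 30*(-22) = -660)
k = -1337 (k = -1400 + 63 = -1337)
√(E + k) = √(-660 - 1337) = √(-1997) = I*√1997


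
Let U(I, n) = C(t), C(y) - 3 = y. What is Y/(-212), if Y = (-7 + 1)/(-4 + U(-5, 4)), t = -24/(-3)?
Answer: 3/742 ≈ 0.0040431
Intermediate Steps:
t = 8 (t = -24*(-1)/3 = -4*(-2) = 8)
C(y) = 3 + y
U(I, n) = 11 (U(I, n) = 3 + 8 = 11)
Y = -6/7 (Y = (-7 + 1)/(-4 + 11) = -6/7 ≈ -0.85714)
Y/(-212) = -6/7/(-212) = -1/212*(-6/7) = 3/742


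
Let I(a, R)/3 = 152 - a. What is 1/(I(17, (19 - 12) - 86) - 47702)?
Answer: -1/47297 ≈ -2.1143e-5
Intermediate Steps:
I(a, R) = 456 - 3*a (I(a, R) = 3*(152 - a) = 456 - 3*a)
1/(I(17, (19 - 12) - 86) - 47702) = 1/((456 - 3*17) - 47702) = 1/((456 - 51) - 47702) = 1/(405 - 47702) = 1/(-47297) = -1/47297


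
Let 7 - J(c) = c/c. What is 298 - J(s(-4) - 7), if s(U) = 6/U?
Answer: 292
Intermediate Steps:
J(c) = 6 (J(c) = 7 - c/c = 7 - 1*1 = 7 - 1 = 6)
298 - J(s(-4) - 7) = 298 - 1*6 = 298 - 6 = 292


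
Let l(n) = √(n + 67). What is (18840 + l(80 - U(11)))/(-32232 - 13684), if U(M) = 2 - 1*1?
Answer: -4710/11479 - √146/45916 ≈ -0.41058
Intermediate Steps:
U(M) = 1 (U(M) = 2 - 1 = 1)
l(n) = √(67 + n)
(18840 + l(80 - U(11)))/(-32232 - 13684) = (18840 + √(67 + (80 - 1*1)))/(-32232 - 13684) = (18840 + √(67 + (80 - 1)))/(-45916) = (18840 + √(67 + 79))*(-1/45916) = (18840 + √146)*(-1/45916) = -4710/11479 - √146/45916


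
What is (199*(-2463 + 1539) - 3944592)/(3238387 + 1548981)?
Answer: -1032117/1196842 ≈ -0.86237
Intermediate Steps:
(199*(-2463 + 1539) - 3944592)/(3238387 + 1548981) = (199*(-924) - 3944592)/4787368 = (-183876 - 3944592)*(1/4787368) = -4128468*1/4787368 = -1032117/1196842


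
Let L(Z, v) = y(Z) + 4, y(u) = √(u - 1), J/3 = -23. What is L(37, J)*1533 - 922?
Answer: 14408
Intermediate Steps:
J = -69 (J = 3*(-23) = -69)
y(u) = √(-1 + u)
L(Z, v) = 4 + √(-1 + Z) (L(Z, v) = √(-1 + Z) + 4 = 4 + √(-1 + Z))
L(37, J)*1533 - 922 = (4 + √(-1 + 37))*1533 - 922 = (4 + √36)*1533 - 922 = (4 + 6)*1533 - 922 = 10*1533 - 922 = 15330 - 922 = 14408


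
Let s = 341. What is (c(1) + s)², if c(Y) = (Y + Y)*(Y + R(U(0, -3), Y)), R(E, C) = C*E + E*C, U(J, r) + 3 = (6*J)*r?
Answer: 109561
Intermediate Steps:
U(J, r) = -3 + 6*J*r (U(J, r) = -3 + (6*J)*r = -3 + 6*J*r)
R(E, C) = 2*C*E (R(E, C) = C*E + C*E = 2*C*E)
c(Y) = -10*Y² (c(Y) = (Y + Y)*(Y + 2*Y*(-3 + 6*0*(-3))) = (2*Y)*(Y + 2*Y*(-3 + 0)) = (2*Y)*(Y + 2*Y*(-3)) = (2*Y)*(Y - 6*Y) = (2*Y)*(-5*Y) = -10*Y²)
(c(1) + s)² = (-10*1² + 341)² = (-10*1 + 341)² = (-10 + 341)² = 331² = 109561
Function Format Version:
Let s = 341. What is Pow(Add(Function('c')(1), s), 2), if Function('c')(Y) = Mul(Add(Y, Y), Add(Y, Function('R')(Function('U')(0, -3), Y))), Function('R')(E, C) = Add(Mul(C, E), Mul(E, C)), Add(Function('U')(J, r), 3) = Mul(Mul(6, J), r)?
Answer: 109561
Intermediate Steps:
Function('U')(J, r) = Add(-3, Mul(6, J, r)) (Function('U')(J, r) = Add(-3, Mul(Mul(6, J), r)) = Add(-3, Mul(6, J, r)))
Function('R')(E, C) = Mul(2, C, E) (Function('R')(E, C) = Add(Mul(C, E), Mul(C, E)) = Mul(2, C, E))
Function('c')(Y) = Mul(-10, Pow(Y, 2)) (Function('c')(Y) = Mul(Add(Y, Y), Add(Y, Mul(2, Y, Add(-3, Mul(6, 0, -3))))) = Mul(Mul(2, Y), Add(Y, Mul(2, Y, Add(-3, 0)))) = Mul(Mul(2, Y), Add(Y, Mul(2, Y, -3))) = Mul(Mul(2, Y), Add(Y, Mul(-6, Y))) = Mul(Mul(2, Y), Mul(-5, Y)) = Mul(-10, Pow(Y, 2)))
Pow(Add(Function('c')(1), s), 2) = Pow(Add(Mul(-10, Pow(1, 2)), 341), 2) = Pow(Add(Mul(-10, 1), 341), 2) = Pow(Add(-10, 341), 2) = Pow(331, 2) = 109561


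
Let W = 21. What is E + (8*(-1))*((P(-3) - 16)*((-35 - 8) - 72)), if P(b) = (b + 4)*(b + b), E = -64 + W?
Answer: -20283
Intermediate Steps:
E = -43 (E = -64 + 21 = -43)
P(b) = 2*b*(4 + b) (P(b) = (4 + b)*(2*b) = 2*b*(4 + b))
E + (8*(-1))*((P(-3) - 16)*((-35 - 8) - 72)) = -43 + (8*(-1))*((2*(-3)*(4 - 3) - 16)*((-35 - 8) - 72)) = -43 - 8*(2*(-3)*1 - 16)*(-43 - 72) = -43 - 8*(-6 - 16)*(-115) = -43 - (-176)*(-115) = -43 - 8*2530 = -43 - 20240 = -20283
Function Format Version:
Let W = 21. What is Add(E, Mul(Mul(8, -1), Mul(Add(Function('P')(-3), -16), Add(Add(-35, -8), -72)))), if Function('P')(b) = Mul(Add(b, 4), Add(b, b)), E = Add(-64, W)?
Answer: -20283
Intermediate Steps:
E = -43 (E = Add(-64, 21) = -43)
Function('P')(b) = Mul(2, b, Add(4, b)) (Function('P')(b) = Mul(Add(4, b), Mul(2, b)) = Mul(2, b, Add(4, b)))
Add(E, Mul(Mul(8, -1), Mul(Add(Function('P')(-3), -16), Add(Add(-35, -8), -72)))) = Add(-43, Mul(Mul(8, -1), Mul(Add(Mul(2, -3, Add(4, -3)), -16), Add(Add(-35, -8), -72)))) = Add(-43, Mul(-8, Mul(Add(Mul(2, -3, 1), -16), Add(-43, -72)))) = Add(-43, Mul(-8, Mul(Add(-6, -16), -115))) = Add(-43, Mul(-8, Mul(-22, -115))) = Add(-43, Mul(-8, 2530)) = Add(-43, -20240) = -20283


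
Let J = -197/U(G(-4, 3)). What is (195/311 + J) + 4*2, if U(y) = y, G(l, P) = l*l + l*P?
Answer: -50535/1244 ≈ -40.623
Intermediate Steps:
G(l, P) = l² + P*l
J = -197/4 (J = -197*(-1/(4*(3 - 4))) = -197/((-4*(-1))) = -197/4 ≈ -49.250)
(195/311 + J) + 4*2 = (195/311 - 197/4) + 4*2 = (195*(1/311) - 197/4) + 8 = (195/311 - 197/4) + 8 = -60487/1244 + 8 = -50535/1244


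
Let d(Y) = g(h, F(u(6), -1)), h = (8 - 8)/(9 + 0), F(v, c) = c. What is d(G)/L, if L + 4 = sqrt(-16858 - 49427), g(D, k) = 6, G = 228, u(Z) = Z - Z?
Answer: -24/66301 - 18*I*sqrt(7365)/66301 ≈ -0.00036199 - 0.023299*I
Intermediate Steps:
u(Z) = 0
h = 0 (h = 0/9 = 0*(1/9) = 0)
d(Y) = 6
L = -4 + 3*I*sqrt(7365) (L = -4 + sqrt(-16858 - 49427) = -4 + sqrt(-66285) = -4 + 3*I*sqrt(7365) ≈ -4.0 + 257.46*I)
d(G)/L = 6/(-4 + 3*I*sqrt(7365))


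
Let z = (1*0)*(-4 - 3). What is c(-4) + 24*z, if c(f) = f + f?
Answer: -8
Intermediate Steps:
c(f) = 2*f
z = 0 (z = 0*(-7) = 0)
c(-4) + 24*z = 2*(-4) + 24*0 = -8 + 0 = -8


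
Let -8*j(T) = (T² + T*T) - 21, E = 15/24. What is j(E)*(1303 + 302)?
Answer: 1038435/256 ≈ 4056.4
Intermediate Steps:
E = 5/8 (E = 15*(1/24) = 5/8 ≈ 0.62500)
j(T) = 21/8 - T²/4 (j(T) = -((T² + T*T) - 21)/8 = -((T² + T²) - 21)/8 = -(2*T² - 21)/8 = -(-21 + 2*T²)/8 = 21/8 - T²/4)
j(E)*(1303 + 302) = (21/8 - (5/8)²/4)*(1303 + 302) = (21/8 - ¼*25/64)*1605 = (21/8 - 25/256)*1605 = (647/256)*1605 = 1038435/256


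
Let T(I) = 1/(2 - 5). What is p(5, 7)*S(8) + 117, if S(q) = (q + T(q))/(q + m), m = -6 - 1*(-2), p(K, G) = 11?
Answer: 1657/12 ≈ 138.08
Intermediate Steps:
m = -4 (m = -6 + 2 = -4)
T(I) = -⅓ (T(I) = 1/(-3) = -⅓)
S(q) = (-⅓ + q)/(-4 + q) (S(q) = (q - ⅓)/(q - 4) = (-⅓ + q)/(-4 + q))
p(5, 7)*S(8) + 117 = 11*((-⅓ + 8)/(-4 + 8)) + 117 = 11*((23/3)/4) + 117 = 11*((¼)*(23/3)) + 117 = 11*(23/12) + 117 = 253/12 + 117 = 1657/12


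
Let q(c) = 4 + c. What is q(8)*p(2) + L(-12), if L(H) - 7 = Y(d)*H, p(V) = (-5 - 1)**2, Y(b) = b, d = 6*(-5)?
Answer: 799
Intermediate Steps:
d = -30
p(V) = 36 (p(V) = (-6)**2 = 36)
L(H) = 7 - 30*H
q(8)*p(2) + L(-12) = (4 + 8)*36 + (7 - 30*(-12)) = 12*36 + (7 + 360) = 432 + 367 = 799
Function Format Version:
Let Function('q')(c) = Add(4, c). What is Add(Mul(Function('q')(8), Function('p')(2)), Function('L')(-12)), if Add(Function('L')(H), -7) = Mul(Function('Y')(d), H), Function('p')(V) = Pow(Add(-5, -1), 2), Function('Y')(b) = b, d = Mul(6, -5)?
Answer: 799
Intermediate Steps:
d = -30
Function('p')(V) = 36 (Function('p')(V) = Pow(-6, 2) = 36)
Function('L')(H) = Add(7, Mul(-30, H))
Add(Mul(Function('q')(8), Function('p')(2)), Function('L')(-12)) = Add(Mul(Add(4, 8), 36), Add(7, Mul(-30, -12))) = Add(Mul(12, 36), Add(7, 360)) = Add(432, 367) = 799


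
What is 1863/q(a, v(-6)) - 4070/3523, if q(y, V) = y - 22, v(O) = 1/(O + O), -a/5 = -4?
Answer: -6571489/7046 ≈ -932.66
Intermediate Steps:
a = 20 (a = -5*(-4) = 20)
v(O) = 1/(2*O)
q(y, V) = -22 + y
1863/q(a, v(-6)) - 4070/3523 = 1863/(-22 + 20) - 4070/3523 = 1863/(-2) - 4070*1/3523 = 1863*(-½) - 4070/3523 = -1863/2 - 4070/3523 = -6571489/7046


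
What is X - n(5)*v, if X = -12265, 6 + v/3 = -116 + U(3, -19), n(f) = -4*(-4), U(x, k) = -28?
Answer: -5065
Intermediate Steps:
n(f) = 16
v = -450 (v = -18 + 3*(-116 - 28) = -18 + 3*(-144) = -18 - 432 = -450)
X - n(5)*v = -12265 - 16*(-450) = -12265 - 1*(-7200) = -12265 + 7200 = -5065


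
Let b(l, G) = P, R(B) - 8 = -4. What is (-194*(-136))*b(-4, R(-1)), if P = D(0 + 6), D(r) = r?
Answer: 158304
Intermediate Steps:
R(B) = 4 (R(B) = 8 - 4 = 4)
P = 6 (P = 0 + 6 = 6)
b(l, G) = 6
(-194*(-136))*b(-4, R(-1)) = -194*(-136)*6 = 26384*6 = 158304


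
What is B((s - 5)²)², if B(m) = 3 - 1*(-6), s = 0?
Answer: 81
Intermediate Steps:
B(m) = 9 (B(m) = 3 + 6 = 9)
B((s - 5)²)² = 9² = 81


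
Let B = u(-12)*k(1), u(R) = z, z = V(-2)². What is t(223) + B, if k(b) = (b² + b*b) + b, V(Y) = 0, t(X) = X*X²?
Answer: 11089567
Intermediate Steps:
t(X) = X³
k(b) = b + 2*b² (k(b) = (b² + b²) + b = 2*b² + b = b + 2*b²)
z = 0 (z = 0² = 0)
u(R) = 0
B = 0 (B = 0*(1*(1 + 2*1)) = 0*(1*(1 + 2)) = 0*(1*3) = 0*3 = 0)
t(223) + B = 223³ + 0 = 11089567 + 0 = 11089567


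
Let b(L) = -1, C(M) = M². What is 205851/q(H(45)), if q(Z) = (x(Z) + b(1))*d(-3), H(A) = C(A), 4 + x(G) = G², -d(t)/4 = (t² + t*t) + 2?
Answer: -205851/328049600 ≈ -0.00062750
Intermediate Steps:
d(t) = -8 - 8*t² (d(t) = -4*((t² + t*t) + 2) = -4*((t² + t²) + 2) = -4*(2*t² + 2) = -4*(2 + 2*t²) = -8 - 8*t²)
x(G) = -4 + G²
H(A) = A²
q(Z) = 400 - 80*Z² (q(Z) = ((-4 + Z²) - 1)*(-8 - 8*(-3)²) = (-5 + Z²)*(-8 - 8*9) = (-5 + Z²)*(-8 - 72) = (-5 + Z²)*(-80) = 400 - 80*Z²)
205851/q(H(45)) = 205851/(400 - 80*(45²)²) = 205851/(400 - 80*2025²) = 205851/(400 - 80*4100625) = 205851/(400 - 328050000) = 205851/(-328049600) = 205851*(-1/328049600) = -205851/328049600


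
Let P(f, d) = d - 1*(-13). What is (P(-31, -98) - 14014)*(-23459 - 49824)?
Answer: 1033217017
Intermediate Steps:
P(f, d) = 13 + d (P(f, d) = d + 13 = 13 + d)
(P(-31, -98) - 14014)*(-23459 - 49824) = ((13 - 98) - 14014)*(-23459 - 49824) = (-85 - 14014)*(-73283) = -14099*(-73283) = 1033217017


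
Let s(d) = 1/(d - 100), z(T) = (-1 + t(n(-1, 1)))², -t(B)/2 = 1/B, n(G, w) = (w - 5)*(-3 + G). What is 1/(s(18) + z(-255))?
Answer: 2624/3289 ≈ 0.79781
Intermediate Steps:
n(G, w) = (-5 + w)*(-3 + G)
t(B) = -2/B
z(T) = 81/64 (z(T) = (-1 - 2/(15 - 5*(-1) - 3*1 - 1*1))² = (-1 - 2/(15 + 5 - 3 - 1))² = (-1 - 2/16)² = (-1 - 2*1/16)² = (-1 - ⅛)² = (-9/8)² = 81/64)
s(d) = 1/(-100 + d)
1/(s(18) + z(-255)) = 1/(1/(-100 + 18) + 81/64) = 1/(1/(-82) + 81/64) = 1/(-1/82 + 81/64) = 1/(3289/2624) = 2624/3289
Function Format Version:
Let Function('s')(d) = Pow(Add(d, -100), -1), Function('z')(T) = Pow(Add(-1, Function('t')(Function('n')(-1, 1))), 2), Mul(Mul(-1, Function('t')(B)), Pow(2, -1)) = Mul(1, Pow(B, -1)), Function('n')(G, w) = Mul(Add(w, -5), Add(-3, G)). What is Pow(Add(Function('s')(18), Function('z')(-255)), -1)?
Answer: Rational(2624, 3289) ≈ 0.79781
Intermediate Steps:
Function('n')(G, w) = Mul(Add(-5, w), Add(-3, G))
Function('t')(B) = Mul(-2, Pow(B, -1)) (Function('t')(B) = Mul(-2, Mul(1, Pow(B, -1))) = Mul(-2, Pow(B, -1)))
Function('z')(T) = Rational(81, 64) (Function('z')(T) = Pow(Add(-1, Mul(-2, Pow(Add(15, Mul(-5, -1), Mul(-3, 1), Mul(-1, 1)), -1))), 2) = Pow(Add(-1, Mul(-2, Pow(Add(15, 5, -3, -1), -1))), 2) = Pow(Add(-1, Mul(-2, Pow(16, -1))), 2) = Pow(Add(-1, Mul(-2, Rational(1, 16))), 2) = Pow(Add(-1, Rational(-1, 8)), 2) = Pow(Rational(-9, 8), 2) = Rational(81, 64))
Function('s')(d) = Pow(Add(-100, d), -1)
Pow(Add(Function('s')(18), Function('z')(-255)), -1) = Pow(Add(Pow(Add(-100, 18), -1), Rational(81, 64)), -1) = Pow(Add(Pow(-82, -1), Rational(81, 64)), -1) = Pow(Add(Rational(-1, 82), Rational(81, 64)), -1) = Pow(Rational(3289, 2624), -1) = Rational(2624, 3289)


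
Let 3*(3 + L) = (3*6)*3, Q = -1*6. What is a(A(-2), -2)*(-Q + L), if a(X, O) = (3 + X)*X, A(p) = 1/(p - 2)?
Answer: -231/16 ≈ -14.438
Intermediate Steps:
Q = -6
A(p) = 1/(-2 + p)
a(X, O) = X*(3 + X)
L = 15 (L = -3 + ((3*6)*3)/3 = -3 + (18*3)/3 = -3 + (⅓)*54 = -3 + 18 = 15)
a(A(-2), -2)*(-Q + L) = ((3 + 1/(-2 - 2))/(-2 - 2))*(-1*(-6) + 15) = ((3 + 1/(-4))/(-4))*(6 + 15) = -(3 - ¼)/4*21 = -¼*11/4*21 = -11/16*21 = -231/16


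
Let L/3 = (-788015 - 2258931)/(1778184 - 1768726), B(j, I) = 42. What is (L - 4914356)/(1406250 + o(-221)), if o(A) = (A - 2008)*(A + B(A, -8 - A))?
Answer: -23244559943/8536984689 ≈ -2.7228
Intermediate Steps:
o(A) = (-2008 + A)*(42 + A) (o(A) = (A - 2008)*(A + 42) = (-2008 + A)*(42 + A))
L = -4570419/4729 (L = 3*((-788015 - 2258931)/(1778184 - 1768726)) = 3*(-3046946/9458) = 3*(-3046946*1/9458) = 3*(-1523473/4729) = -4570419/4729 ≈ -966.47)
(L - 4914356)/(1406250 + o(-221)) = (-4570419/4729 - 4914356)/(1406250 + (-84336 + (-221)**2 - 1966*(-221))) = -23244559943/(4729*(1406250 + (-84336 + 48841 + 434486))) = -23244559943/(4729*(1406250 + 398991)) = -23244559943/4729/1805241 = -23244559943/4729*1/1805241 = -23244559943/8536984689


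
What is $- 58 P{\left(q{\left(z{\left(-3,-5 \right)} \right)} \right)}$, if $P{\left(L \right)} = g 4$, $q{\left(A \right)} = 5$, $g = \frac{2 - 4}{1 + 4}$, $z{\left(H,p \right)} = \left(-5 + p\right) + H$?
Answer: $\frac{464}{5} \approx 92.8$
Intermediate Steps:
$z{\left(H,p \right)} = -5 + H + p$
$g = - \frac{2}{5} \approx -0.4$
$P{\left(L \right)} = - \frac{8}{5}$ ($P{\left(L \right)} = \left(- \frac{2}{5}\right) 4 = - \frac{8}{5}$)
$- 58 P{\left(q{\left(z{\left(-3,-5 \right)} \right)} \right)} = \left(-58\right) \left(- \frac{8}{5}\right) = \frac{464}{5}$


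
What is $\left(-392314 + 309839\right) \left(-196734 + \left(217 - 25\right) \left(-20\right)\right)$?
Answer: $16542340650$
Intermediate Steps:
$\left(-392314 + 309839\right) \left(-196734 + \left(217 - 25\right) \left(-20\right)\right) = - 82475 \left(-196734 + 192 \left(-20\right)\right) = - 82475 \left(-196734 - 3840\right) = \left(-82475\right) \left(-200574\right) = 16542340650$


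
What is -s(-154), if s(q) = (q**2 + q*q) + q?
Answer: -47278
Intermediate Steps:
s(q) = q + 2*q**2 (s(q) = (q**2 + q**2) + q = 2*q**2 + q = q + 2*q**2)
-s(-154) = -(-154)*(1 + 2*(-154)) = -(-154)*(1 - 308) = -(-154)*(-307) = -1*47278 = -47278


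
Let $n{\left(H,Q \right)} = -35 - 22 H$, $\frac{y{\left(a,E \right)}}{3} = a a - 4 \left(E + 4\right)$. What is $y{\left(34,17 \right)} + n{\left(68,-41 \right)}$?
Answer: $1685$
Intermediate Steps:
$y{\left(a,E \right)} = -48 - 12 E + 3 a^{2}$ ($y{\left(a,E \right)} = 3 \left(a a - 4 \left(E + 4\right)\right) = 3 \left(a^{2} - 4 \left(4 + E\right)\right) = 3 \left(a^{2} - \left(16 + 4 E\right)\right) = 3 \left(-16 + a^{2} - 4 E\right) = -48 - 12 E + 3 a^{2}$)
$n{\left(H,Q \right)} = -35 - 22 H$
$y{\left(34,17 \right)} + n{\left(68,-41 \right)} = \left(-48 - 204 + 3 \cdot 34^{2}\right) - 1531 = \left(-48 - 204 + 3 \cdot 1156\right) - 1531 = \left(-48 - 204 + 3468\right) - 1531 = 3216 - 1531 = 1685$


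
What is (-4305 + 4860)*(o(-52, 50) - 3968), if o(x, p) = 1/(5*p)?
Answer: -110111889/50 ≈ -2.2022e+6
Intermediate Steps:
o(x, p) = 1/(5*p)
(-4305 + 4860)*(o(-52, 50) - 3968) = (-4305 + 4860)*((⅕)/50 - 3968) = 555*((⅕)*(1/50) - 3968) = 555*(1/250 - 3968) = 555*(-991999/250) = -110111889/50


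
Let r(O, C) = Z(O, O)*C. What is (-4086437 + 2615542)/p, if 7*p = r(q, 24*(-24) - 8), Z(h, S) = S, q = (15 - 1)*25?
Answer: 294179/5840 ≈ 50.373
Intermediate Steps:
q = 350 (q = 14*25 = 350)
r(O, C) = C*O (r(O, C) = O*C = C*O)
p = -29200 (p = ((24*(-24) - 8)*350)/7 = ((-576 - 8)*350)/7 = (-584*350)/7 = (⅐)*(-204400) = -29200)
(-4086437 + 2615542)/p = (-4086437 + 2615542)/(-29200) = -1470895*(-1/29200) = 294179/5840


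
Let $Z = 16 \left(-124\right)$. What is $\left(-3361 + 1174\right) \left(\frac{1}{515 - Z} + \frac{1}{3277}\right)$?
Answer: $- \frac{4210704}{2729741} \approx -1.5425$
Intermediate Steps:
$Z = -1984$
$\left(-3361 + 1174\right) \left(\frac{1}{515 - Z} + \frac{1}{3277}\right) = \left(-3361 + 1174\right) \left(\frac{1}{515 - -1984} + \frac{1}{3277}\right) = - 2187 \left(\frac{1}{515 + 1984} + \frac{1}{3277}\right) = - 2187 \left(\frac{1}{2499} + \frac{1}{3277}\right) = \left(-2187\right) \frac{5776}{8189223} = - \frac{4210704}{2729741}$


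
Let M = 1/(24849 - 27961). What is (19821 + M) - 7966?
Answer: 36892759/3112 ≈ 11855.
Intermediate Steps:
M = -1/3112 (M = 1/(-3112) = -1/3112 ≈ -0.00032134)
(19821 + M) - 7966 = (19821 - 1/3112) - 7966 = 61682951/3112 - 7966 = 36892759/3112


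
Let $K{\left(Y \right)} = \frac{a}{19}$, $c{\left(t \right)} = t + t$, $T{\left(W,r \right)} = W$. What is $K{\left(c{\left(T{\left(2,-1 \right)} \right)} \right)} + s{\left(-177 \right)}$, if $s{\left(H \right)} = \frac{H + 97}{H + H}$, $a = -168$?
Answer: $- \frac{28976}{3363} \approx -8.6161$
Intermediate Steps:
$c{\left(t \right)} = 2 t$
$K{\left(Y \right)} = - \frac{168}{19}$
$s{\left(H \right)} = \frac{97 + H}{2 H}$
$K{\left(c{\left(T{\left(2,-1 \right)} \right)} \right)} + s{\left(-177 \right)} = - \frac{168}{19} + \frac{97 - 177}{2 \left(-177\right)} = - \frac{168}{19} + \frac{1}{2} \left(- \frac{1}{177}\right) \left(-80\right) = - \frac{168}{19} + \frac{40}{177} = - \frac{28976}{3363}$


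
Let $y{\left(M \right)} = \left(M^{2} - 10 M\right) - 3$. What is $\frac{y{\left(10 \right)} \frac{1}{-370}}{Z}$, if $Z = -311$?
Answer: $- \frac{3}{115070} \approx -2.6071 \cdot 10^{-5}$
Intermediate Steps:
$y{\left(M \right)} = -3 + M^{2} - 10 M$
$\frac{y{\left(10 \right)} \frac{1}{-370}}{Z} = \frac{\left(-3 + 10^{2} - 100\right) \frac{1}{-370}}{-311} = \left(-3 + 100 - 100\right) \left(- \frac{1}{370}\right) \left(- \frac{1}{311}\right) = \left(-3\right) \left(- \frac{1}{370}\right) \left(- \frac{1}{311}\right) = \frac{3}{370} \left(- \frac{1}{311}\right) = - \frac{3}{115070}$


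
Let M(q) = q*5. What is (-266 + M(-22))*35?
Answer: -13160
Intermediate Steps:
M(q) = 5*q
(-266 + M(-22))*35 = (-266 + 5*(-22))*35 = (-266 - 110)*35 = -376*35 = -13160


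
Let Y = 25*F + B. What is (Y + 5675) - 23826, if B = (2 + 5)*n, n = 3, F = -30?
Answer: -18880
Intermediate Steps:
B = 21 (B = (2 + 5)*3 = 7*3 = 21)
Y = -729 (Y = 25*(-30) + 21 = -750 + 21 = -729)
(Y + 5675) - 23826 = (-729 + 5675) - 23826 = 4946 - 23826 = -18880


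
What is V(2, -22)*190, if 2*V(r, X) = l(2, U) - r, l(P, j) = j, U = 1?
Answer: -95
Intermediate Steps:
V(r, X) = ½ - r/2 (V(r, X) = (1 - r)/2 = ½ - r/2)
V(2, -22)*190 = (½ - ½*2)*190 = (½ - 1)*190 = -½*190 = -95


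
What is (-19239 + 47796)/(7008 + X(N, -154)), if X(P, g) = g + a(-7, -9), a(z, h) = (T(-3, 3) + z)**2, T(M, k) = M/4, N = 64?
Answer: 152304/36875 ≈ 4.1303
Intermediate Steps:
T(M, k) = M/4
a(z, h) = (-3/4 + z)**2 (a(z, h) = ((1/4)*(-3) + z)**2 = (-3/4 + z)**2)
X(P, g) = 961/16 + g (X(P, g) = g + (-3 + 4*(-7))**2/16 = g + (-3 - 28)**2/16 = g + (1/16)*(-31)**2 = g + (1/16)*961 = g + 961/16 = 961/16 + g)
(-19239 + 47796)/(7008 + X(N, -154)) = (-19239 + 47796)/(7008 + (961/16 - 154)) = 28557/(7008 - 1503/16) = 28557/(110625/16) = 28557*(16/110625) = 152304/36875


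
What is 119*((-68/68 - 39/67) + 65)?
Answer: 505631/67 ≈ 7546.7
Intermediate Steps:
119*((-68/68 - 39/67) + 65) = 119*((-68*1/68 - 39*1/67) + 65) = 119*((-1 - 39/67) + 65) = 119*(-106/67 + 65) = 119*(4249/67) = 505631/67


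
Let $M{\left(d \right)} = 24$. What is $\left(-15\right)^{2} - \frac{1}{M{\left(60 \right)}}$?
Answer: $\frac{5399}{24} \approx 224.96$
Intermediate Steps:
$\left(-15\right)^{2} - \frac{1}{M{\left(60 \right)}} = \left(-15\right)^{2} - \frac{1}{24} = 225 - \frac{1}{24} = \frac{5399}{24}$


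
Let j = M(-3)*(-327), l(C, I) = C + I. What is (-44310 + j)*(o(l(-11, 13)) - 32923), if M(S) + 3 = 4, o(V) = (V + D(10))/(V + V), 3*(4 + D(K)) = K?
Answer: 1469569072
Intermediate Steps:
D(K) = -4 + K/3
o(V) = (-⅔ + V)/(2*V) (o(V) = (V + (-4 + (⅓)*10))/(V + V) = (V + (-4 + 10/3))/((2*V)) = (V - ⅔)*(1/(2*V)) = (-⅔ + V)*(1/(2*V)) = (-⅔ + V)/(2*V))
M(S) = 1 (M(S) = -3 + 4 = 1)
j = -327 (j = 1*(-327) = -327)
(-44310 + j)*(o(l(-11, 13)) - 32923) = (-44310 - 327)*((-2 + 3*(-11 + 13))/(6*(-11 + 13)) - 32923) = -44637*((⅙)*(-2 + 3*2)/2 - 32923) = -44637*((⅙)*(½)*(-2 + 6) - 32923) = -44637*((⅙)*(½)*4 - 32923) = -44637*(⅓ - 32923) = -44637*(-98768/3) = 1469569072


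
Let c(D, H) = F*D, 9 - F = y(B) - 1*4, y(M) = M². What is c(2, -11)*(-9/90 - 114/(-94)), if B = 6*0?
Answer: 6799/235 ≈ 28.932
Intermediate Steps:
B = 0
F = 13 (F = 9 - (0² - 1*4) = 9 - (0 - 4) = 9 - 1*(-4) = 9 + 4 = 13)
c(D, H) = 13*D
c(2, -11)*(-9/90 - 114/(-94)) = (13*2)*(-9/90 - 114/(-94)) = 26*(-9*1/90 - 114*(-1/94)) = 26*(-⅒ + 57/47) = 26*(523/470) = 6799/235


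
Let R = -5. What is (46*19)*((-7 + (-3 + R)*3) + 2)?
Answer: -25346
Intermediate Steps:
(46*19)*((-7 + (-3 + R)*3) + 2) = (46*19)*((-7 + (-3 - 5)*3) + 2) = 874*((-7 - 8*3) + 2) = 874*((-7 - 24) + 2) = 874*(-31 + 2) = 874*(-29) = -25346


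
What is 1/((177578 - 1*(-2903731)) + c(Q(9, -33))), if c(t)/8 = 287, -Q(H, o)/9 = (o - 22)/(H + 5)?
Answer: 1/3083605 ≈ 3.2430e-7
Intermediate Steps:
Q(H, o) = -9*(-22 + o)/(5 + H) (Q(H, o) = -9*(o - 22)/(H + 5) = -9*(-22 + o)/(5 + H))
c(t) = 2296 (c(t) = 8*287 = 2296)
1/((177578 - 1*(-2903731)) + c(Q(9, -33))) = 1/((177578 - 1*(-2903731)) + 2296) = 1/((177578 + 2903731) + 2296) = 1/(3081309 + 2296) = 1/3083605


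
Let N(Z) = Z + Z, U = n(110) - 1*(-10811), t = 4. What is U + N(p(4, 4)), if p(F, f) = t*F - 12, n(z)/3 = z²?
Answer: 47119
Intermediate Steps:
n(z) = 3*z²
p(F, f) = -12 + 4*F (p(F, f) = 4*F - 12 = -12 + 4*F)
U = 47111 (U = 3*110² - 1*(-10811) = 3*12100 + 10811 = 36300 + 10811 = 47111)
N(Z) = 2*Z
U + N(p(4, 4)) = 47111 + 2*(-12 + 4*4) = 47111 + 2*(-12 + 16) = 47111 + 2*4 = 47111 + 8 = 47119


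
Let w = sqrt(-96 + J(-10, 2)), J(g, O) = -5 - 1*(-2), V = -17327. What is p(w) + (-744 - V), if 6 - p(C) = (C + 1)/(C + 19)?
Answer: 3815411/230 - 27*I*sqrt(11)/230 ≈ 16589.0 - 0.38934*I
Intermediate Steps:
J(g, O) = -3 (J(g, O) = -5 + 2 = -3)
w = 3*I*sqrt(11) (w = sqrt(-96 - 3) = sqrt(-99) = 3*I*sqrt(11) ≈ 9.9499*I)
p(C) = 6 - (1 + C)/(19 + C) (p(C) = 6 - (C + 1)/(C + 19) = 6 - (1 + C)/(19 + C))
p(w) + (-744 - V) = (113 + 5*(3*I*sqrt(11)))/(19 + 3*I*sqrt(11)) + (-744 - 1*(-17327)) = (113 + 15*I*sqrt(11))/(19 + 3*I*sqrt(11)) + (-744 + 17327) = (113 + 15*I*sqrt(11))/(19 + 3*I*sqrt(11)) + 16583 = 16583 + (113 + 15*I*sqrt(11))/(19 + 3*I*sqrt(11))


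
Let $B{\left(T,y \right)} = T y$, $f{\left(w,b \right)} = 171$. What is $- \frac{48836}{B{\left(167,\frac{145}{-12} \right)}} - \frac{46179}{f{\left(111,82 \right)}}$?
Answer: $- \frac{3900433}{15865} \approx -245.85$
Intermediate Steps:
$- \frac{48836}{B{\left(167,\frac{145}{-12} \right)}} - \frac{46179}{f{\left(111,82 \right)}} = - \frac{48836}{167 \frac{145}{-12}} - \frac{46179}{171} = - \frac{48836}{167 \cdot 145 \left(- \frac{1}{12}\right)} - \frac{5131}{19} = - \frac{48836}{167 \left(- \frac{145}{12}\right)} - \frac{5131}{19} = - \frac{48836}{- \frac{24215}{12}} - \frac{5131}{19} = \left(-48836\right) \left(- \frac{12}{24215}\right) - \frac{5131}{19} = \frac{20208}{835} - \frac{5131}{19} = - \frac{3900433}{15865}$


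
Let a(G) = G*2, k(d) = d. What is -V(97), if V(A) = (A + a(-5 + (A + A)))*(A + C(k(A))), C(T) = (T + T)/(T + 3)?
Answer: -93993/2 ≈ -46997.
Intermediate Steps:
a(G) = 2*G
C(T) = 2*T/(3 + T) (C(T) = (2*T)/(3 + T) = 2*T/(3 + T))
V(A) = (-10 + 5*A)*(A + 2*A/(3 + A)) (V(A) = (A + 2*(-5 + (A + A)))*(A + 2*A/(3 + A)) = (A + 2*(-5 + 2*A))*(A + 2*A/(3 + A)) = (A + (-10 + 4*A))*(A + 2*A/(3 + A)) = (-10 + 5*A)*(A + 2*A/(3 + A)))
-V(97) = -5*97*(-10 + 97² + 3*97)/(3 + 97) = -5*97*(-10 + 9409 + 291)/100 = -5*97*9690/100 = -1*93993/2 = -93993/2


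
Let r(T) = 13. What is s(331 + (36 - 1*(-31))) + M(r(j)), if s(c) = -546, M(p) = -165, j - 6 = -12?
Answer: -711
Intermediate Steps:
j = -6 (j = 6 - 12 = -6)
s(331 + (36 - 1*(-31))) + M(r(j)) = -546 - 165 = -711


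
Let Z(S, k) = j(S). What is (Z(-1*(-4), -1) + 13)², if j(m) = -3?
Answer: 100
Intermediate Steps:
Z(S, k) = -3
(Z(-1*(-4), -1) + 13)² = (-3 + 13)² = 10² = 100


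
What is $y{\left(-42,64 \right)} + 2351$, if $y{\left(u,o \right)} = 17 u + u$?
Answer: $1595$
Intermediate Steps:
$y{\left(u,o \right)} = 18 u$
$y{\left(-42,64 \right)} + 2351 = 18 \left(-42\right) + 2351 = -756 + 2351 = 1595$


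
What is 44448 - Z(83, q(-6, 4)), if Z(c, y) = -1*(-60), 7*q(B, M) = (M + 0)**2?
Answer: 44388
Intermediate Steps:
q(B, M) = M**2/7 (q(B, M) = (M + 0)**2/7 = M**2/7)
Z(c, y) = 60
44448 - Z(83, q(-6, 4)) = 44448 - 1*60 = 44448 - 60 = 44388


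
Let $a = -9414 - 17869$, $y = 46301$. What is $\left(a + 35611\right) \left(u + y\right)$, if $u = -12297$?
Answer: $283185312$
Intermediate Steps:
$a = -27283$ ($a = -9414 - 17869 = -27283$)
$\left(a + 35611\right) \left(u + y\right) = \left(-27283 + 35611\right) \left(-12297 + 46301\right) = 8328 \cdot 34004 = 283185312$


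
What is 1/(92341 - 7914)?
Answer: 1/84427 ≈ 1.1845e-5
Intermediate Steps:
1/(92341 - 7914) = 1/84427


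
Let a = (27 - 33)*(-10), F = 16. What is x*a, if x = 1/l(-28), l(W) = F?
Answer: 15/4 ≈ 3.7500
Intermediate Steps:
l(W) = 16
x = 1/16 ≈ 0.062500
a = 60 (a = -6*(-10) = 60)
x*a = (1/16)*60 = 15/4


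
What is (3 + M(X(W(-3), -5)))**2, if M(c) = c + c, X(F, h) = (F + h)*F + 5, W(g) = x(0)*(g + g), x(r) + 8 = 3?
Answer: 2289169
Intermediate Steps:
x(r) = -5 (x(r) = -8 + 3 = -5)
W(g) = -10*g (W(g) = -5*(g + g) = -10*g)
X(F, h) = 5 + F*(F + h) (X(F, h) = F*(F + h) + 5 = 5 + F*(F + h))
M(c) = 2*c
(3 + M(X(W(-3), -5)))**2 = (3 + 2*(5 + (-10*(-3))**2 - 10*(-3)*(-5)))**2 = (3 + 2*(5 + 30**2 + 30*(-5)))**2 = (3 + 2*(5 + 900 - 150))**2 = (3 + 2*755)**2 = (3 + 1510)**2 = 1513**2 = 2289169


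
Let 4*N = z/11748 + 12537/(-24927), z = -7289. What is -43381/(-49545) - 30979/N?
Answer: 85614105379390939/776152102455 ≈ 1.1031e+5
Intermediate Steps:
N = -15665599/55779504 (N = (-7289/11748 + 12537/(-24927))/4 = (-7289*1/11748 + 12537*(-1/24927))/4 = (-7289/11748 - 597/1187)/4 = (1/4)*(-15665599/13944876) = -15665599/55779504 ≈ -0.28085)
-43381/(-49545) - 30979/N = -43381/(-49545) - 30979/(-15665599/55779504) = -43381*(-1/49545) - 30979*(-55779504/15665599) = 43381/49545 + 1727993254416/15665599 = 85614105379390939/776152102455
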